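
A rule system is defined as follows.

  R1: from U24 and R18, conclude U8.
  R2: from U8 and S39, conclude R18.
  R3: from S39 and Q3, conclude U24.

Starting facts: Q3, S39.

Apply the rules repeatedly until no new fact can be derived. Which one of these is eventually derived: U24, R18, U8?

U24

From S39 and Q3, R3 gives U24.
R18 would need U8 and S39 (R2), but U8 is never established. U8 would need U24 and R18 (R1), but R18 is never established.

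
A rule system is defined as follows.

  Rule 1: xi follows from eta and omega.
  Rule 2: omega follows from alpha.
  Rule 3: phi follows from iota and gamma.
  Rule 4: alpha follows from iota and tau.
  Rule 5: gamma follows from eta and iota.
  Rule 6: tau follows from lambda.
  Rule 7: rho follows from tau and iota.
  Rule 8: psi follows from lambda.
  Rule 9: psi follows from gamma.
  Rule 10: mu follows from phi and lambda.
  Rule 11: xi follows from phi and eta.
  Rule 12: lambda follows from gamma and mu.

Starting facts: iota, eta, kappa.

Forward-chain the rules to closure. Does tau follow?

tau would need lambda (Rule 6), but lambda is never established.

No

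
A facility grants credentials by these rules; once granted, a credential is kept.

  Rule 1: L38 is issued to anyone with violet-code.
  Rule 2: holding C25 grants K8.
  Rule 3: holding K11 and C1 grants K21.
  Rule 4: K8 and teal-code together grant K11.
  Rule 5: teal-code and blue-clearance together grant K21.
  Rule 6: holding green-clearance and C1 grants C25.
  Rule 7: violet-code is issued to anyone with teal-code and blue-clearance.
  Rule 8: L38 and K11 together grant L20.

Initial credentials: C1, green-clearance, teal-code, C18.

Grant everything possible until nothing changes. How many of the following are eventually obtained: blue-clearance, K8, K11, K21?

Holding green-clearance and C1 grants C25 (Rule 6).
Holding C25 grants K8 (Rule 2).
Holding K8 and teal-code grants K11 (Rule 4).
Holding K11 and C1 grants K21 (Rule 3).
No rule produces blue-clearance, and it is not given.
K8: reached.
K11: reached.
K21: reached.
Reached: K8, K11, and K21 — 3 of the 4.

3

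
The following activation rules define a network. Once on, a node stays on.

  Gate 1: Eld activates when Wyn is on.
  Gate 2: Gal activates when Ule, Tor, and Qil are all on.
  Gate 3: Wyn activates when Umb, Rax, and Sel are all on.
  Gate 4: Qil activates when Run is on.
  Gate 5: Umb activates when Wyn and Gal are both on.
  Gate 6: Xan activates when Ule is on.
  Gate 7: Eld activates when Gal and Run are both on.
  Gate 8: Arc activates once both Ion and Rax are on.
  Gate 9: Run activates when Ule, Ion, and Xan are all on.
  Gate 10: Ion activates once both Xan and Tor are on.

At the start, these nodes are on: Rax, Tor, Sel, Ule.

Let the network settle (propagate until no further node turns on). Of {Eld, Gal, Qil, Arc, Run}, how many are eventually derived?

Gate 6: Ule on → Xan on.
Gate 10: Xan and Tor on → Ion on.
Gate 8: Ion and Rax on → Arc on.
Gate 9: Ule, Ion, and Xan on → Run on.
Gate 4: Run on → Qil on.
Gate 2: Ule, Tor, and Qil on → Gal on.
Gate 7: Gal and Run on → Eld on.
Eld: reached.
Gal: reached.
Qil: reached.
Arc: reached.
Run: reached.
All 5 are reached.

5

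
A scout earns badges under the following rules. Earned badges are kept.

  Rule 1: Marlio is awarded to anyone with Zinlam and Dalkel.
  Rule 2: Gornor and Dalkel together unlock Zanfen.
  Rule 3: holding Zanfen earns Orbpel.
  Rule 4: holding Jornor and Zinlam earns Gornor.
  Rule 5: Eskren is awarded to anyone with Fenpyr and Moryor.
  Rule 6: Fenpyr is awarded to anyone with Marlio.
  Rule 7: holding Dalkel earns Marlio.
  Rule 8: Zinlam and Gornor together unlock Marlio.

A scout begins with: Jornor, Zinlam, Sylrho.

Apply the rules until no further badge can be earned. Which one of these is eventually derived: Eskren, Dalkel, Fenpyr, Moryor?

Fenpyr

With Jornor and Zinlam, Gornor is earned (Rule 4).
With Zinlam and Gornor, Marlio is earned (Rule 8).
With Marlio, Fenpyr is earned (Rule 6).
Eskren would need Fenpyr and Moryor (Rule 5), but Moryor is never earned. No rule produces Dalkel, and it is not given. No rule produces Moryor, and it is not given.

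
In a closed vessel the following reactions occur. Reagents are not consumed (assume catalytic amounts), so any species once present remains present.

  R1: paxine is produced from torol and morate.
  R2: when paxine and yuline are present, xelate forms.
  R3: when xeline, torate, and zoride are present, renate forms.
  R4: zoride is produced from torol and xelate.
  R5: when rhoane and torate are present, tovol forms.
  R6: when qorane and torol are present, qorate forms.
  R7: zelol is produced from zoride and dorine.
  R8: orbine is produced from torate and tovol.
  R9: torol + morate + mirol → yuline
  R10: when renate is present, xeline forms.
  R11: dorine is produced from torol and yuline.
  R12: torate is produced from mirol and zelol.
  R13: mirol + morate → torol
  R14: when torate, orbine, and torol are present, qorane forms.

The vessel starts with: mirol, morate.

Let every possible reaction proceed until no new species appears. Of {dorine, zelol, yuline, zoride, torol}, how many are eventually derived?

mirol and morate present → torol forms (R13).
torol and morate present → paxine forms (R1).
torol, morate, and mirol present → yuline forms (R9).
paxine and yuline present → xelate forms (R2).
torol and yuline present → dorine forms (R11).
torol and xelate present → zoride forms (R4).
zoride and dorine present → zelol forms (R7).
dorine: reached.
zelol: reached.
yuline: reached.
zoride: reached.
torol: reached.
All 5 are reached.

5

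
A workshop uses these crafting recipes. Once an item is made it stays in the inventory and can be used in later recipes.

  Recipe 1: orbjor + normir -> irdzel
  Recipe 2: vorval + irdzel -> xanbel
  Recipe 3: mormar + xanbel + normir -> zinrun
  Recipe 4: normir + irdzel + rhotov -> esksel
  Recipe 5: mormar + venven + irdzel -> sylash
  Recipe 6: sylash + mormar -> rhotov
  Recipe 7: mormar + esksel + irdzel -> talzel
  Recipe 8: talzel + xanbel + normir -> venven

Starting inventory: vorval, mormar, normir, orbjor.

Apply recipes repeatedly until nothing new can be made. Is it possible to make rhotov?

No

rhotov would need sylash and mormar (Recipe 6), but sylash is never obtained.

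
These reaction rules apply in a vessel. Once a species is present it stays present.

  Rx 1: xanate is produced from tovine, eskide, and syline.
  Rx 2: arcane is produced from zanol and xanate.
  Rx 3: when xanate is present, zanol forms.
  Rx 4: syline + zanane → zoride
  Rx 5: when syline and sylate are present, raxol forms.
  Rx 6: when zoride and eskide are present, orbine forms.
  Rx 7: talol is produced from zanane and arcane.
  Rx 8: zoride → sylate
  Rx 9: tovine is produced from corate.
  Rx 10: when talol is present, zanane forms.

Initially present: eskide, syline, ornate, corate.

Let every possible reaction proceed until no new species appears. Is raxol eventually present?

raxol would need syline and sylate (Rx 5), but sylate never forms.

No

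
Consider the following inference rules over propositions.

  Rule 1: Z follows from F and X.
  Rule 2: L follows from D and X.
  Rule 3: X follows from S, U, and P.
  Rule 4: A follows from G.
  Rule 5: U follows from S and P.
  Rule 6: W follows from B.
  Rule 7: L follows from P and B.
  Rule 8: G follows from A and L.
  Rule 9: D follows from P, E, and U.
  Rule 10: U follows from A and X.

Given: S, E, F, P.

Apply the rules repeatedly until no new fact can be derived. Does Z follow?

S and P hold, so U follows (Rule 5).
From S, U, and P, Rule 3 gives X.
F and X hold, so Z follows (Rule 1).

Yes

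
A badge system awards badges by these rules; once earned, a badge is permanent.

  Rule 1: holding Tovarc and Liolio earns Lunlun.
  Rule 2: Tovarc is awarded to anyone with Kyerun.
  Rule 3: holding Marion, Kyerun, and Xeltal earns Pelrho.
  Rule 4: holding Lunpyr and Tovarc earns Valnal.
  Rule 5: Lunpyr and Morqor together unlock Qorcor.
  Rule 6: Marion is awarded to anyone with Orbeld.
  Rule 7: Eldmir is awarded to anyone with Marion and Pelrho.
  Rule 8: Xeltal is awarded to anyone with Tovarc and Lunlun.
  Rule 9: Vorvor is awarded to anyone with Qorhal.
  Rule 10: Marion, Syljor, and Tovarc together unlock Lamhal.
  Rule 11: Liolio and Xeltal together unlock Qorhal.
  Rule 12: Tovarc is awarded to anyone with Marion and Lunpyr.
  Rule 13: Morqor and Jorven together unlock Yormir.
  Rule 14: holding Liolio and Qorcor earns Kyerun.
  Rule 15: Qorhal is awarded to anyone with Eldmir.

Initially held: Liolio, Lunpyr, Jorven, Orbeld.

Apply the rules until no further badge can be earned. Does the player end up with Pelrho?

Pelrho would need Marion, Kyerun, and Xeltal (Rule 3), but Kyerun is never earned.

No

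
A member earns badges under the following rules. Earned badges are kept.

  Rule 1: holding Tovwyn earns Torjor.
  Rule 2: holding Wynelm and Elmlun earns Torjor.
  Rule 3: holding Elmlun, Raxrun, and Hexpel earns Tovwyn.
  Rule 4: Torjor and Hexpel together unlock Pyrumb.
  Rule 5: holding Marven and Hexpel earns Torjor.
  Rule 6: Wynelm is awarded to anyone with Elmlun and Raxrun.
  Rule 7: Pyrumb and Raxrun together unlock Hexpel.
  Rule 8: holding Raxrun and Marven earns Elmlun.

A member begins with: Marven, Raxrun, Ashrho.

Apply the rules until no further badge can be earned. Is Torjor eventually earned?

Yes

With Raxrun and Marven, Elmlun is earned (Rule 8).
With Elmlun and Raxrun, Wynelm is earned (Rule 6).
With Wynelm and Elmlun, Torjor is earned (Rule 2).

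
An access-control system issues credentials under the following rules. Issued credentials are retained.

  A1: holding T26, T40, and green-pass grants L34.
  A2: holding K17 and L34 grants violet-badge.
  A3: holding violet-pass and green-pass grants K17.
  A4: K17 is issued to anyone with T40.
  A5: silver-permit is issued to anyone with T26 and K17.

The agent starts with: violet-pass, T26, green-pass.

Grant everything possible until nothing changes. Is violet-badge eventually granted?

No

violet-badge would need K17 and L34 (A2), but L34 is never granted.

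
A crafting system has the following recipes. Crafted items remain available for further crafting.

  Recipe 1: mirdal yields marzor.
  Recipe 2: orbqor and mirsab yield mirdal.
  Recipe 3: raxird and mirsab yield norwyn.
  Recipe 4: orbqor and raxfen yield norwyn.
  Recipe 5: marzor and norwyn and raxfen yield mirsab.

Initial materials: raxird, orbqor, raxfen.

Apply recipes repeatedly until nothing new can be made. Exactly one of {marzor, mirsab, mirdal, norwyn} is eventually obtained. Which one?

orbqor and raxfen → norwyn (Recipe 4).
marzor would need mirdal (Recipe 1), but mirdal is never obtained. mirdal would need orbqor and mirsab (Recipe 2), but mirsab is never obtained. mirsab would need marzor, norwyn, and raxfen (Recipe 5), but marzor is never obtained.

norwyn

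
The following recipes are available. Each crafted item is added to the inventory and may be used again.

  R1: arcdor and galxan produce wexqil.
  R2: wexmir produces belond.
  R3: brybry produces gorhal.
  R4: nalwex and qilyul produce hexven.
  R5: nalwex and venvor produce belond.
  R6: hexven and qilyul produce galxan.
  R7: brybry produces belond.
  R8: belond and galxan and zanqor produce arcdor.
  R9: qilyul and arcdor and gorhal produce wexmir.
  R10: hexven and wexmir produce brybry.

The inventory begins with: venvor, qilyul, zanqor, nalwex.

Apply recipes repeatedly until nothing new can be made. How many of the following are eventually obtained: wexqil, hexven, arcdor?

nalwex and qilyul → hexven (R4).
Using R5, nalwex and venvor make belond.
hexven and qilyul → galxan (R6).
belond and galxan and zanqor → arcdor (R8).
Using R1, arcdor and galxan make wexqil.
wexqil: reached.
hexven: reached.
arcdor: reached.
All 3 are reached.

3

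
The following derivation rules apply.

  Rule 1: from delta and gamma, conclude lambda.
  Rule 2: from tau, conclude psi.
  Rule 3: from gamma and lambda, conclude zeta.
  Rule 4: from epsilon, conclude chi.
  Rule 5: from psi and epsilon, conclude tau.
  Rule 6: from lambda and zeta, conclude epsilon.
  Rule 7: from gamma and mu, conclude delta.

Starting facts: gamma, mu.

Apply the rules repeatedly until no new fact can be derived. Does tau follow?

No

tau would need psi and epsilon (Rule 5), but psi is never established.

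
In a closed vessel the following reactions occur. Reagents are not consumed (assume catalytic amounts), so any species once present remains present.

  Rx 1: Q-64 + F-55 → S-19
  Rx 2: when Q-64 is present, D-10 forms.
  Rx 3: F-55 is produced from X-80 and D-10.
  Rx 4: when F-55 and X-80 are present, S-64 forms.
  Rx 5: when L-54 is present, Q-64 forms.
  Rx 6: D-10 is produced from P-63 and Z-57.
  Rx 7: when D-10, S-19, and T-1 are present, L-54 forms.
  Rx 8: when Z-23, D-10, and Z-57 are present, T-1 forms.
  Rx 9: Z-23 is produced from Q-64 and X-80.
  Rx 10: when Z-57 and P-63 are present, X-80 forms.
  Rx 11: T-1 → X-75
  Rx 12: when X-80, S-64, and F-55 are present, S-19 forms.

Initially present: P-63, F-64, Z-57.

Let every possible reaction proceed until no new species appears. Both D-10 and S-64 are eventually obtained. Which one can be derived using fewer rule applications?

D-10: P-63 and Z-57 present → D-10 forms (Rx 6). [1 rule application]
S-64: Z-57 and P-63 present → X-80 forms (Rx 10). P-63 and Z-57 present → D-10 forms (Rx 6). X-80 and D-10 present → F-55 forms (Rx 3). F-55 and X-80 present → S-64 forms (Rx 4). [4 rule applications]
D-10 needs fewer.

D-10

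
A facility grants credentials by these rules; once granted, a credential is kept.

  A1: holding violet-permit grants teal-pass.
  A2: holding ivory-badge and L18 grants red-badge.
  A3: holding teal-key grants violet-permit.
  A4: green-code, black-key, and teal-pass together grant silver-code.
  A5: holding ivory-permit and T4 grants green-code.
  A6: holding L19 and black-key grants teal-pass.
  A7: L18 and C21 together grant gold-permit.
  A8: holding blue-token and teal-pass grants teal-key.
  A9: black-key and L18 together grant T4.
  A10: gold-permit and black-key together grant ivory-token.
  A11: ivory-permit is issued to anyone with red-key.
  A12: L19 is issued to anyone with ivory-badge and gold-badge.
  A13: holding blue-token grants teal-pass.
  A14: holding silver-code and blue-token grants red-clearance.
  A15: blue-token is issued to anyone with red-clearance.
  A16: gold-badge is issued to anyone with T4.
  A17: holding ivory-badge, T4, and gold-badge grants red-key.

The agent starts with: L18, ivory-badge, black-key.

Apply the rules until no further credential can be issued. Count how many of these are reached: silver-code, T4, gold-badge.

3

Holding black-key and L18 grants T4 (A9).
Holding T4 grants gold-badge (A16).
Holding ivory-badge, T4, and gold-badge grants red-key (A17).
Holding ivory-badge and gold-badge grants L19 (A12).
Holding L19 and black-key grants teal-pass (A6).
Holding red-key grants ivory-permit (A11).
Holding ivory-permit and T4 grants green-code (A5).
Holding green-code, black-key, and teal-pass grants silver-code (A4).
silver-code: reached.
T4: reached.
gold-badge: reached.
All 3 are reached.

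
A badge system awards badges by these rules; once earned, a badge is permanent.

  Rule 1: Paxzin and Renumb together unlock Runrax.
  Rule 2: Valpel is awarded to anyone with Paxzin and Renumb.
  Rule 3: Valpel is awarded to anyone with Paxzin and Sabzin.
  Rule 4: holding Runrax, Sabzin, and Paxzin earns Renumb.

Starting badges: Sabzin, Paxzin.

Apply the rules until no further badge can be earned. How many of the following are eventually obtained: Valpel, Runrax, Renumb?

1

With Paxzin and Sabzin, Valpel is earned (Rule 3).
Valpel: reached.
Runrax would need Paxzin and Renumb (Rule 1), but Renumb is never earned.
Renumb would need Runrax, Sabzin, and Paxzin (Rule 4), but Runrax is never earned.
Reached: Valpel — 1 of the 3.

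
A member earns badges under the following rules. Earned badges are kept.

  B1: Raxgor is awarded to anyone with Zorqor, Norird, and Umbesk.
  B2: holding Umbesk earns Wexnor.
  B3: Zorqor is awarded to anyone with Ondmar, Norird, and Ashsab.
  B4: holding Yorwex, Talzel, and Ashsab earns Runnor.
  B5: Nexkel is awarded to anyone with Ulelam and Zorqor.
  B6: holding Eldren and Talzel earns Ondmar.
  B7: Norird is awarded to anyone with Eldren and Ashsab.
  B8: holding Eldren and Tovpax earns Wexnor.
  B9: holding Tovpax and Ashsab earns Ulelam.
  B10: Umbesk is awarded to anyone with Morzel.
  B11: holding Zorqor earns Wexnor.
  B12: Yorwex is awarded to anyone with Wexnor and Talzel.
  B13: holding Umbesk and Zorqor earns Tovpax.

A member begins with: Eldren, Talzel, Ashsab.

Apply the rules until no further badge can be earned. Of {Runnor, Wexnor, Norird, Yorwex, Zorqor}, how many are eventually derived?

With Eldren and Talzel, Ondmar is earned (B6).
With Eldren and Ashsab, Norird is earned (B7).
With Ondmar, Norird, and Ashsab, Zorqor is earned (B3).
With Zorqor, Wexnor is earned (B11).
With Wexnor and Talzel, Yorwex is earned (B12).
With Yorwex, Talzel, and Ashsab, Runnor is earned (B4).
Runnor: reached.
Wexnor: reached.
Norird: reached.
Yorwex: reached.
Zorqor: reached.
All 5 are reached.

5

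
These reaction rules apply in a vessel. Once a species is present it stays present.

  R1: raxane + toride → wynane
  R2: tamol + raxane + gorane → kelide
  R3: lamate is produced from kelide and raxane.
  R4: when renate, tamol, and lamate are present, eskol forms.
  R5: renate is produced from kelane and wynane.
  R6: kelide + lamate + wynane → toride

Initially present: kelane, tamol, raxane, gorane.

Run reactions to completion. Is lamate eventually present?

Yes

tamol, raxane, and gorane present → kelide forms (R2).
kelide and raxane present → lamate forms (R3).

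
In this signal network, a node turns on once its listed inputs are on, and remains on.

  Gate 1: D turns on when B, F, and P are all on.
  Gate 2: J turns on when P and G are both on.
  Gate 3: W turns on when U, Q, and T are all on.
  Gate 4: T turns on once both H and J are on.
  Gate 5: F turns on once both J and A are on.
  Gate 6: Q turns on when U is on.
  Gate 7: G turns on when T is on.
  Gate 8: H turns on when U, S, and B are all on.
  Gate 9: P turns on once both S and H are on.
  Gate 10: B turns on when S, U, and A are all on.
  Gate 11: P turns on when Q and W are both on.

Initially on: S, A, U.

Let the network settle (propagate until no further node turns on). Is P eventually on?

Yes

S, U, and A are on, so B turns on (Gate 10).
Gate 8: U, S, and B on → H on.
S and H are on, so P turns on (Gate 9).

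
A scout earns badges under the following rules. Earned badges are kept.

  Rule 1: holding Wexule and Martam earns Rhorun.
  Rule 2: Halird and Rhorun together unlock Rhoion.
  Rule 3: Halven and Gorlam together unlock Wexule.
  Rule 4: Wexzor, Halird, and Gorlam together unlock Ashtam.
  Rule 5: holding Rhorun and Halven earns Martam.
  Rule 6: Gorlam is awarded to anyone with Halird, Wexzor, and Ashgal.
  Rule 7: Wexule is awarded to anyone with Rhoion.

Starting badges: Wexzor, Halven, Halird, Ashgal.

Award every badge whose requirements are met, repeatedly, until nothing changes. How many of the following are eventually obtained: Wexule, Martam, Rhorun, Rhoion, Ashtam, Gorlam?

3

With Halird, Wexzor, and Ashgal, Gorlam is earned (Rule 6).
With Wexzor, Halird, and Gorlam, Ashtam is earned (Rule 4).
With Halven and Gorlam, Wexule is earned (Rule 3).
Wexule: reached.
Martam would need Rhorun and Halven (Rule 5), but Rhorun is never earned.
Rhorun would need Wexule and Martam (Rule 1), but Martam is never earned.
Rhoion would need Halird and Rhorun (Rule 2), but Rhorun is never earned.
Ashtam: reached.
Gorlam: reached.
Reached: Wexule, Ashtam, and Gorlam — 3 of the 6.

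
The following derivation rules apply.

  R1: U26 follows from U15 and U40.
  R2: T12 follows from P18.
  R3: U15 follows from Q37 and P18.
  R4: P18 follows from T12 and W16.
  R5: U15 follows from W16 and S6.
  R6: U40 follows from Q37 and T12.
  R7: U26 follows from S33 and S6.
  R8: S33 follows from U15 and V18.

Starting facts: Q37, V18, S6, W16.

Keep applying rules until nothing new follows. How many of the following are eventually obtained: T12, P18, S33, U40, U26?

2

From W16 and S6, R5 gives U15.
From U15 and V18, R8 gives S33.
S33 and S6 hold, so U26 follows (R7).
T12 would need P18 (R2), but P18 is never established.
P18 would need T12 and W16 (R4), but T12 is never established.
S33: reached.
U40 would need Q37 and T12 (R6), but T12 is never established.
U26: reached.
Reached: S33 and U26 — 2 of the 5.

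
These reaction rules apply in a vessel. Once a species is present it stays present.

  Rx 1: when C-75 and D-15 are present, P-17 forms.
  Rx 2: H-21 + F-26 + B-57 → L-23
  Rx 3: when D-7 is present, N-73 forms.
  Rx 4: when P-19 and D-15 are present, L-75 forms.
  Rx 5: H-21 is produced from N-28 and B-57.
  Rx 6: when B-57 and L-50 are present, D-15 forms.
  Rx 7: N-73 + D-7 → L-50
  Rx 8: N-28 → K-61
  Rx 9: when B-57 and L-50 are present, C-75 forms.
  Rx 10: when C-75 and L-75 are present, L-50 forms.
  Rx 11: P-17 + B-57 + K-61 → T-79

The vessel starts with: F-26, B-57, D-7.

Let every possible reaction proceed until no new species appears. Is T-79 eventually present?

T-79 would need P-17, B-57, and K-61 (Rx 11), but K-61 never forms.

No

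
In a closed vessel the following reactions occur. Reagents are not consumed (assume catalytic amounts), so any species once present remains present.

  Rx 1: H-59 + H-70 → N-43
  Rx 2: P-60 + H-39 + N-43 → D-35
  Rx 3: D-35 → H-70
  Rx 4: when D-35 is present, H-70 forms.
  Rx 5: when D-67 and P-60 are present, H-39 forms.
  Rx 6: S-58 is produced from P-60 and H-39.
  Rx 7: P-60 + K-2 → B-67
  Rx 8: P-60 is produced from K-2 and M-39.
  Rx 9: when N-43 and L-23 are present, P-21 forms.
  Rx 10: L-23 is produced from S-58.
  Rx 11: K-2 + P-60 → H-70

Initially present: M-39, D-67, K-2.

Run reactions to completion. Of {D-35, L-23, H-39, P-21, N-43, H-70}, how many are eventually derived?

K-2 and M-39 present → P-60 forms (Rx 8).
K-2 and P-60 present → H-70 forms (Rx 11).
D-67 and P-60 present → H-39 forms (Rx 5).
P-60 and H-39 present → S-58 forms (Rx 6).
S-58 present → L-23 forms (Rx 10).
D-35 would need P-60, H-39, and N-43 (Rx 2), but N-43 never forms.
L-23: reached.
H-39: reached.
P-21 would need N-43 and L-23 (Rx 9), but N-43 never forms.
N-43 would need H-59 and H-70 (Rx 1), but H-59 never forms.
H-70: reached.
Reached: L-23, H-39, and H-70 — 3 of the 6.

3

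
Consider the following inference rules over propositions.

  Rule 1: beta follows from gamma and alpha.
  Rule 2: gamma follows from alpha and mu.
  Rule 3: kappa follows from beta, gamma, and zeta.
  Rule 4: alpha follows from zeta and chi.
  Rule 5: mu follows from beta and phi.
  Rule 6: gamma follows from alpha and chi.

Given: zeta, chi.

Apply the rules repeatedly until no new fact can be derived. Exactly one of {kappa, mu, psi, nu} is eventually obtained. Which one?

From zeta and chi, Rule 4 gives alpha.
From alpha and chi, Rule 6 gives gamma.
gamma and alpha hold, so beta follows (Rule 1).
beta, gamma, and zeta hold, so kappa follows (Rule 3).
mu would need beta and phi (Rule 5), but phi is never established. No rule produces psi, and it is not given. No rule produces nu, and it is not given.

kappa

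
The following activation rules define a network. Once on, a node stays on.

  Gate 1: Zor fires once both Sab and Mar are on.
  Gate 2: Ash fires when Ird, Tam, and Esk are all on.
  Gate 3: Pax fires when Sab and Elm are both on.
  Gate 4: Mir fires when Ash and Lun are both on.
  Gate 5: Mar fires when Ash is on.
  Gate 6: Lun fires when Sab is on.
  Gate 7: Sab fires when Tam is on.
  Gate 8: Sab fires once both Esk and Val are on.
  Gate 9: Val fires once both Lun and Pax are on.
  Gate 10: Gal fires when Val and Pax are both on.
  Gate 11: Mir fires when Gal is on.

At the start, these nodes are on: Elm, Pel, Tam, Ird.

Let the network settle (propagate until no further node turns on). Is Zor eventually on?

Zor would need Sab and Mar (Gate 1), but Mar never turns on.

No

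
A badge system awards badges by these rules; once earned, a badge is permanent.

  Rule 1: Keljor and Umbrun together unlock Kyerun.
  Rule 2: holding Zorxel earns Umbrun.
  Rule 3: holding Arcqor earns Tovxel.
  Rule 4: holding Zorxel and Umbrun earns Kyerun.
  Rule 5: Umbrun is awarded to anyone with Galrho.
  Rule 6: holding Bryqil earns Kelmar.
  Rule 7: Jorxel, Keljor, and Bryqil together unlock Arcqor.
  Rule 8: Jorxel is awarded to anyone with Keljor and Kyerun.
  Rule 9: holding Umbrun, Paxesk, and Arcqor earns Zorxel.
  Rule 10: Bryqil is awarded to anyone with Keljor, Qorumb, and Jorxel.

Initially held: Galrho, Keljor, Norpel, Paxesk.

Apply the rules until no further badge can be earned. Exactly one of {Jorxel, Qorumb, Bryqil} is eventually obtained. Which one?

With Galrho, Umbrun is earned (Rule 5).
With Keljor and Umbrun, Kyerun is earned (Rule 1).
With Keljor and Kyerun, Jorxel is earned (Rule 8).
Bryqil would need Keljor, Qorumb, and Jorxel (Rule 10), but Qorumb is never earned. No rule produces Qorumb, and it is not given.

Jorxel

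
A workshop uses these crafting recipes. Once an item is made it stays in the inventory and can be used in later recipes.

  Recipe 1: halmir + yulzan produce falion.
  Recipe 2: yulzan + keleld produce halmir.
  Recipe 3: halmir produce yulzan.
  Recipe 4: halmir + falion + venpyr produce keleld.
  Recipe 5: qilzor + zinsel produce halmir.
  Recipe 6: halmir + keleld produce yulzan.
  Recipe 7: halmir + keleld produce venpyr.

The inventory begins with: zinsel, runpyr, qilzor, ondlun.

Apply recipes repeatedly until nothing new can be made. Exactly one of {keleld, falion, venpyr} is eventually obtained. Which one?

falion

qilzor + zinsel → halmir (Recipe 5).
halmir → yulzan (Recipe 3).
Using Recipe 1, halmir and yulzan make falion.
keleld would need halmir, falion, and venpyr (Recipe 4), but venpyr is never obtained. venpyr would need halmir and keleld (Recipe 7), but keleld is never obtained.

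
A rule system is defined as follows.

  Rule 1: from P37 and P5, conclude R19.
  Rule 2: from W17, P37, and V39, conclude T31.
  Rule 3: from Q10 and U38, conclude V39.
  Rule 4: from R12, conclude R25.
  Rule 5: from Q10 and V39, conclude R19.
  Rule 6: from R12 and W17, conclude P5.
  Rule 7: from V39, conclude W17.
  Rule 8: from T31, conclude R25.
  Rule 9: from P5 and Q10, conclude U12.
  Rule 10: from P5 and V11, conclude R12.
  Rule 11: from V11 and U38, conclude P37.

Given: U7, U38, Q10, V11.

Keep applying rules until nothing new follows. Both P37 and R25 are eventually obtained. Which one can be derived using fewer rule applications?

P37

P37: V11 and U38 hold, so P37 follows (Rule 11). [1 rule application]
R25: From V11 and U38, Rule 11 gives P37. Q10 and U38 hold, so V39 follows (Rule 3). From V39, Rule 7 gives W17. From W17, P37, and V39, Rule 2 gives T31. From T31, Rule 8 gives R25. [5 rule applications]
P37 needs fewer.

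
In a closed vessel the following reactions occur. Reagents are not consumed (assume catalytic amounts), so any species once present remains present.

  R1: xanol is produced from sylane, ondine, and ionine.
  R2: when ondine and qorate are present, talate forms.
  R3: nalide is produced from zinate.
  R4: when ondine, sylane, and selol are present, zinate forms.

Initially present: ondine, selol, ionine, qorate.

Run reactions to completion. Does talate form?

ondine and qorate present → talate forms (R2).

Yes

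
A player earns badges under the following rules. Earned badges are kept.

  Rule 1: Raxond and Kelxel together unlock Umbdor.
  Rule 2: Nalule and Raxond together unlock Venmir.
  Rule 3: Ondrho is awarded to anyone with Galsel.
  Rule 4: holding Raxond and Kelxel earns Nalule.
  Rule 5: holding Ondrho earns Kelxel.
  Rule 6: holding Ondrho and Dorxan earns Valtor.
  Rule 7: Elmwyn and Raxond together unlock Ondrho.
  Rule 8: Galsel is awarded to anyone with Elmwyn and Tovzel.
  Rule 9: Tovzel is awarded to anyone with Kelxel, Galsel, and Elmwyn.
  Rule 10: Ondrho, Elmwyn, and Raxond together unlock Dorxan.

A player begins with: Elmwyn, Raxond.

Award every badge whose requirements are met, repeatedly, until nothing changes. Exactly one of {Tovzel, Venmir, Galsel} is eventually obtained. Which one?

Venmir

With Elmwyn and Raxond, Ondrho is earned (Rule 7).
With Ondrho, Kelxel is earned (Rule 5).
With Raxond and Kelxel, Nalule is earned (Rule 4).
With Nalule and Raxond, Venmir is earned (Rule 2).
Galsel would need Elmwyn and Tovzel (Rule 8), but Tovzel is never earned. Tovzel would need Kelxel, Galsel, and Elmwyn (Rule 9), but Galsel is never earned.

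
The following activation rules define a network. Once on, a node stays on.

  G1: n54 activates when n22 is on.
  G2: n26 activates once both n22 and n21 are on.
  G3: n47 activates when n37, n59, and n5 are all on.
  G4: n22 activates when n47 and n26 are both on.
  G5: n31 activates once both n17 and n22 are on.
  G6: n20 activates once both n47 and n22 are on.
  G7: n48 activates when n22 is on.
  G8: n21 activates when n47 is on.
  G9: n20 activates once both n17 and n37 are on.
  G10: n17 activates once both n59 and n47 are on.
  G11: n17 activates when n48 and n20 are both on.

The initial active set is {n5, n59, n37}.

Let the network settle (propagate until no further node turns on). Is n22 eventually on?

n22 would need n47 and n26 (G4), but n26 never turns on.

No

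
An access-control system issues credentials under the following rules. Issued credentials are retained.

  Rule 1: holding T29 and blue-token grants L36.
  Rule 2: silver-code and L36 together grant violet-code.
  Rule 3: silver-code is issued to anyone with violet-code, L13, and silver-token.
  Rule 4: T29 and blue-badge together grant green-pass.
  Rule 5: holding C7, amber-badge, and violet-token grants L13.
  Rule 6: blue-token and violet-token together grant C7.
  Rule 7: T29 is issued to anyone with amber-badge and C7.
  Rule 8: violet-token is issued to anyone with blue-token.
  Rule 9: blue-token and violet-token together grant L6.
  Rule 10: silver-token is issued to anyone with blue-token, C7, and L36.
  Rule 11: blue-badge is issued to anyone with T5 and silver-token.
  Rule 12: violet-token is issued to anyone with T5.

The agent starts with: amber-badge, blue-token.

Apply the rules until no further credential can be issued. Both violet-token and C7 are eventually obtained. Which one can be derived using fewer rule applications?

violet-token

violet-token: Holding blue-token grants violet-token (Rule 8). [1 rule application]
C7: Holding blue-token grants violet-token (Rule 8). Holding blue-token and violet-token grants C7 (Rule 6). [2 rule applications]
violet-token needs fewer.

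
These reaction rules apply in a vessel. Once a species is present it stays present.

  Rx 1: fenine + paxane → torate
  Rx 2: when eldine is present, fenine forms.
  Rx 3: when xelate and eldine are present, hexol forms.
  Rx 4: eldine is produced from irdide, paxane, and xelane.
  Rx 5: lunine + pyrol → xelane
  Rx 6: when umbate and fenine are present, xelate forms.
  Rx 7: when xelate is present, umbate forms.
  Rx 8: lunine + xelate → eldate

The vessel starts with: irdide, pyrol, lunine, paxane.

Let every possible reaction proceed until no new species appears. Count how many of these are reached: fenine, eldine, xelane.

3

lunine and pyrol present → xelane forms (Rx 5).
irdide, paxane, and xelane present → eldine forms (Rx 4).
eldine present → fenine forms (Rx 2).
fenine: reached.
eldine: reached.
xelane: reached.
All 3 are reached.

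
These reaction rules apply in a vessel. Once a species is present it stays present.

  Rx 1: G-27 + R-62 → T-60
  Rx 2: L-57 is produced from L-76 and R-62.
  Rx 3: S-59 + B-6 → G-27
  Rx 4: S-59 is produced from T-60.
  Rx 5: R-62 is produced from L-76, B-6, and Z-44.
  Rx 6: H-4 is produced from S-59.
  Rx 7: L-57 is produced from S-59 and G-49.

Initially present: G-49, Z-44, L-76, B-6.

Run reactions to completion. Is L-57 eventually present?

Yes

L-76, B-6, and Z-44 present → R-62 forms (Rx 5).
L-76 and R-62 present → L-57 forms (Rx 2).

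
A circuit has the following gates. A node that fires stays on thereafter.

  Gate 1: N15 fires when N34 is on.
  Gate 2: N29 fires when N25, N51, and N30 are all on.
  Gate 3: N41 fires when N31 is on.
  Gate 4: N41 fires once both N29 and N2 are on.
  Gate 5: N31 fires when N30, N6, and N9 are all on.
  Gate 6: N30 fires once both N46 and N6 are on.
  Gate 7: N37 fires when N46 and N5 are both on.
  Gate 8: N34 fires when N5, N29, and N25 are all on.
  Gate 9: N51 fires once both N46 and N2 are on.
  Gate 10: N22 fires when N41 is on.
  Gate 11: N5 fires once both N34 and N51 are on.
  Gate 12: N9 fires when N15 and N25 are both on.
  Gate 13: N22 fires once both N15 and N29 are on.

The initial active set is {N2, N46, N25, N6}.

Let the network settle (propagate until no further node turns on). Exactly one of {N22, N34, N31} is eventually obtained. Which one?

N46 and N2 are on, so N51 fires (Gate 9).
N46 and N6 are on, so N30 fires (Gate 6).
Gate 2: N25, N51, and N30 on → N29 on.
N29 and N2 are on, so N41 fires (Gate 4).
Gate 10: N41 on → N22 on.
N31 would need N30, N6, and N9 (Gate 5), but N9 never turns on. N34 would need N5, N29, and N25 (Gate 8), but N5 never turns on.

N22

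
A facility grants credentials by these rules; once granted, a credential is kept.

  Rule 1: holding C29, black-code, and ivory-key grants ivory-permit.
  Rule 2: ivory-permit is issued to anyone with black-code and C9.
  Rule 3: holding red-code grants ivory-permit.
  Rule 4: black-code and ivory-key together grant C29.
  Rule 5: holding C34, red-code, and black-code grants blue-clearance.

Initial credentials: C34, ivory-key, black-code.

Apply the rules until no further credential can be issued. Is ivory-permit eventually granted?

Holding black-code and ivory-key grants C29 (Rule 4).
Holding C29, black-code, and ivory-key grants ivory-permit (Rule 1).

Yes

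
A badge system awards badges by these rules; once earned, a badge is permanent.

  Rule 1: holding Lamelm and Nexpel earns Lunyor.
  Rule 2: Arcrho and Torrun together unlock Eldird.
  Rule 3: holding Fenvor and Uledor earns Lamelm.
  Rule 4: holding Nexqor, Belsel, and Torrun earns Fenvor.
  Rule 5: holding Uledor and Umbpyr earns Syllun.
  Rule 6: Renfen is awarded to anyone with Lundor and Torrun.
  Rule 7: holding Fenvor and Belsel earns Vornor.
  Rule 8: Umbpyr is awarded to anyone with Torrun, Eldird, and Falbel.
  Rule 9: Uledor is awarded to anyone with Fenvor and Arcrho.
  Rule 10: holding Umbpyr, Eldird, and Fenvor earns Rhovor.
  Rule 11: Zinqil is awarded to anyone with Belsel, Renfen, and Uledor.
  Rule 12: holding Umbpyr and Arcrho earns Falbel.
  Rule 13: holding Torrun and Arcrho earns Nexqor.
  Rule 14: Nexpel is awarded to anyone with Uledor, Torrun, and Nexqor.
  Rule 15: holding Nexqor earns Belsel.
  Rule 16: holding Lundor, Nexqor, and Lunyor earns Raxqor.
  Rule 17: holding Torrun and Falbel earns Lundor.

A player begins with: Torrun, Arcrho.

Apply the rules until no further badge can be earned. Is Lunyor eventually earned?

With Torrun and Arcrho, Nexqor is earned (Rule 13).
With Nexqor, Belsel is earned (Rule 15).
With Nexqor, Belsel, and Torrun, Fenvor is earned (Rule 4).
With Fenvor and Arcrho, Uledor is earned (Rule 9).
With Uledor, Torrun, and Nexqor, Nexpel is earned (Rule 14).
With Fenvor and Uledor, Lamelm is earned (Rule 3).
With Lamelm and Nexpel, Lunyor is earned (Rule 1).

Yes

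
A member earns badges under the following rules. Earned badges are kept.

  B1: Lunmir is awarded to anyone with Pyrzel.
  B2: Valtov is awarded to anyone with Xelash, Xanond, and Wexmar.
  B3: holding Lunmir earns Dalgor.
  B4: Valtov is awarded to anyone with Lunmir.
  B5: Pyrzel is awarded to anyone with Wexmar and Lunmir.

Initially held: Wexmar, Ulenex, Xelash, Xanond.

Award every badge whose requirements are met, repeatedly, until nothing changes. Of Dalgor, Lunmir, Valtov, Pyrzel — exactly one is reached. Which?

Valtov

With Xelash, Xanond, and Wexmar, Valtov is earned (B2).
Pyrzel would need Wexmar and Lunmir (B5), but Lunmir is never earned. Dalgor would need Lunmir (B3), but Lunmir is never earned. Lunmir would need Pyrzel (B1), but Pyrzel is never earned.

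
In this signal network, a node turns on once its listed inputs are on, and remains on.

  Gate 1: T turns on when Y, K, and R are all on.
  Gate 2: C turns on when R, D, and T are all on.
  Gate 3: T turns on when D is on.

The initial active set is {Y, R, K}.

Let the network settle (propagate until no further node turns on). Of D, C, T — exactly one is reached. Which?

T

Gate 1: Y, K, and R on → T on.
C would need R, D, and T (Gate 2), but D never turns on. No rule produces D, and it is not given.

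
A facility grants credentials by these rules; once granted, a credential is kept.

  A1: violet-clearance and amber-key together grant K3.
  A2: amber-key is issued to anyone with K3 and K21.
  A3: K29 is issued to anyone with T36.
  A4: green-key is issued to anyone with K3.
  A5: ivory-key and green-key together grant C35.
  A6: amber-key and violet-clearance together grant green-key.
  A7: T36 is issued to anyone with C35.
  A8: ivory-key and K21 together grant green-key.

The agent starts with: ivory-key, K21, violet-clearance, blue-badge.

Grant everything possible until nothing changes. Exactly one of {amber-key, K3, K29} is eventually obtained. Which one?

K29

Holding ivory-key and K21 grants green-key (A8).
Holding ivory-key and green-key grants C35 (A5).
Holding C35 grants T36 (A7).
Holding T36 grants K29 (A3).
K3 would need violet-clearance and amber-key (A1), but amber-key is never granted. amber-key would need K3 and K21 (A2), but K3 is never granted.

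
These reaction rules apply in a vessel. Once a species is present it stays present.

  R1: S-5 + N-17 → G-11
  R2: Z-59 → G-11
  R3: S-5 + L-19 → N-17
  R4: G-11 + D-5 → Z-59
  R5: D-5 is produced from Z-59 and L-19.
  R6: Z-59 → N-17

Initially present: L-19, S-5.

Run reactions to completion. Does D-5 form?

No

D-5 would need Z-59 and L-19 (R5), but Z-59 never forms.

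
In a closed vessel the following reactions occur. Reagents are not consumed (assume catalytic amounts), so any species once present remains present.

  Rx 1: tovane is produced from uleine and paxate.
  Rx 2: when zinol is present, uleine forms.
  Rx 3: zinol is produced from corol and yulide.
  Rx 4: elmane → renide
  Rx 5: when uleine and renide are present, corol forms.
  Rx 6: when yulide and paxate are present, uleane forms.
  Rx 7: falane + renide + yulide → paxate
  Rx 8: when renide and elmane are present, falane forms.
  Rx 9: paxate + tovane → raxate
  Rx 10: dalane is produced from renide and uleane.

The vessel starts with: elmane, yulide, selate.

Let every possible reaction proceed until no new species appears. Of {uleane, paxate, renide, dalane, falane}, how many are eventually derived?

5

elmane present → renide forms (Rx 4).
renide and elmane present → falane forms (Rx 8).
falane, renide, and yulide present → paxate forms (Rx 7).
yulide and paxate present → uleane forms (Rx 6).
renide and uleane present → dalane forms (Rx 10).
uleane: reached.
paxate: reached.
renide: reached.
dalane: reached.
falane: reached.
All 5 are reached.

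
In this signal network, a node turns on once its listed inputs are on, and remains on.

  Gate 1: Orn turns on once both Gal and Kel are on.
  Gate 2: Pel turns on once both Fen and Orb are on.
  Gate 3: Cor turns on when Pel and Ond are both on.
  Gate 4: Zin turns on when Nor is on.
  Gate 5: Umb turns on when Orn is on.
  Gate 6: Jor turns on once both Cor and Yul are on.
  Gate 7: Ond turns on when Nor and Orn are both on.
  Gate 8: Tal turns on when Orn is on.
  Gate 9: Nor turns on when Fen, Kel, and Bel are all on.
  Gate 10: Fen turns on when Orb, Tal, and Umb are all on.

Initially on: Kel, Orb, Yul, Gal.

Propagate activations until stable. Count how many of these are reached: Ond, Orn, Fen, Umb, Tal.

Gal and Kel are on, so Orn turns on (Gate 1).
Gate 5: Orn on → Umb on.
Orn is on, so Tal turns on (Gate 8).
Orb, Tal, and Umb are on, so Fen turns on (Gate 10).
Ond would need Nor and Orn (Gate 7), but Nor never turns on.
Orn: reached.
Fen: reached.
Umb: reached.
Tal: reached.
Reached: Orn, Fen, Umb, and Tal — 4 of the 5.

4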